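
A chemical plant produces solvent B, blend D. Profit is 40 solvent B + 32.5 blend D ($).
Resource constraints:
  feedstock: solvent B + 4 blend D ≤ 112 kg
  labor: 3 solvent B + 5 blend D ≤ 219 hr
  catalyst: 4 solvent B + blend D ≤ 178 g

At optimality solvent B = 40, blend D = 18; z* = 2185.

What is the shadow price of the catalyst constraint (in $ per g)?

Binding: feedstock and catalyst. Non-binding: labor (9 unused).
By complementary slackness, y = 0 for the non-binding constraint.
From A_Bᵀ y = c: 1·y_feedstock + 4·y_catalyst = 40; 4·y_feedstock + 1·y_catalyst = 32.5.
Solving: y_feedstock = 6, y_catalyst = 8.5.
Shadow price of catalyst = 8.5.

8.5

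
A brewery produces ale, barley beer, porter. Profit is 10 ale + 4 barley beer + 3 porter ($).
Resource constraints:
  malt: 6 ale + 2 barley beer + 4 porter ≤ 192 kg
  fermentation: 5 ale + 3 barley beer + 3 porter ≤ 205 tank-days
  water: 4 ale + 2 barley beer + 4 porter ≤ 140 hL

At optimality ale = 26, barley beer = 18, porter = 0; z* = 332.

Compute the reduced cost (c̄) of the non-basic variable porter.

-5

Binding: malt and water. Non-binding: fermentation (21 unused).
By complementary slackness, y = 0 for the non-binding constraint.
Dual feasibility on the basic columns requires 6·y_malt + 4·y_water = 10, 2·y_malt + 2·y_water = 4.
→ y_malt = 1 and y_water = 1.
Reduced cost of porter: c₃ − yᵀa₃ = 3 − (1·4 + 1·4) = 3 − 8 = -5.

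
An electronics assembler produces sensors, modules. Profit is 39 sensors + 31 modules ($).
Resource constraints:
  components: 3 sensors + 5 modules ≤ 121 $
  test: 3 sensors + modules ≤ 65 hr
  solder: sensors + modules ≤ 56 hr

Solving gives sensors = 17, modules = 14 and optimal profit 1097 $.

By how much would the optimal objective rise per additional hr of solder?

0

At the optimum: components uses 121 of 121 (binding); test uses 65 of 65 (binding); solder uses 31 of 56 (slack = 25).
Slack constraints have shadow price 0 (complementary slackness).
The binding rows give the dual system: 3·y_components + 3·y_test = 39 and 5·y_components + 1·y_test = 31.
This yields shadow prices y_components = 4.5, y_test = 8.5.
Shadow price of solder = 0.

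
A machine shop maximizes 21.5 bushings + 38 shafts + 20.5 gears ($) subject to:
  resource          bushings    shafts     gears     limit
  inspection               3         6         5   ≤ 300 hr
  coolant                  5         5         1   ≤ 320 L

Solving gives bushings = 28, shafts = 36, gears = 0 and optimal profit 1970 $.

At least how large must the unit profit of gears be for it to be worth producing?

28.5

At the optimum: inspection uses 300 of 300 (binding); coolant uses 320 of 320 (binding).
Dual feasibility on the basic columns requires 3·y_inspection + 5·y_coolant = 21.5, 6·y_inspection + 5·y_coolant = 38.
→ y_inspection = 5.5 and y_coolant = 1.
gears enters the basis when its profit ≥ yᵀa₃ = 5.5·5 + 1·1 = 28.5.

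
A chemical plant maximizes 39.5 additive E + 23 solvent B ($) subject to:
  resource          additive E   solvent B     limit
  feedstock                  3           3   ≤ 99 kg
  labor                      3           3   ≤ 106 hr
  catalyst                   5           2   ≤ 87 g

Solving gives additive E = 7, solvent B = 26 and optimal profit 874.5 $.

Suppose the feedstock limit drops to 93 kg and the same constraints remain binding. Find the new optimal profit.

At the optimum: feedstock uses 99 of 99 (binding); labor uses 99 of 106 (slack = 7); catalyst uses 87 of 87 (binding).
Since labor is not tight, its dual is 0.
The binding rows give the dual system: 3·y_feedstock + 5·y_catalyst = 39.5 and 3·y_feedstock + 2·y_catalyst = 23.
Solving: y_feedstock = 4, y_catalyst = 5.5.
Δz = y_feedstock·Δb = 4 × (-6) = -24, so new z* = 874.5 − 24 = 850.5.

850.5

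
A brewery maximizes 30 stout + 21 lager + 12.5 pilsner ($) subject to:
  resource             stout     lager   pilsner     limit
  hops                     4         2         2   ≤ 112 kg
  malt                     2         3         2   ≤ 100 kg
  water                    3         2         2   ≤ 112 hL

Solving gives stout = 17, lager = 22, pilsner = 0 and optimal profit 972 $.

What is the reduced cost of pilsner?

-5.5

Check each constraint at x*: hops 112/112 (tight); malt 100/100 (tight); water 95/112 (slack 17).
Slack constraints have shadow price 0 (complementary slackness).
The binding rows give the dual system: 4·y_hops + 2·y_malt = 30 and 2·y_hops + 3·y_malt = 21.
→ y_hops = 6 and y_malt = 3.
Reduced cost of pilsner: c₃ − yᵀa₃ = 12.5 − (6·2 + 3·2) = 12.5 − 18 = -5.5.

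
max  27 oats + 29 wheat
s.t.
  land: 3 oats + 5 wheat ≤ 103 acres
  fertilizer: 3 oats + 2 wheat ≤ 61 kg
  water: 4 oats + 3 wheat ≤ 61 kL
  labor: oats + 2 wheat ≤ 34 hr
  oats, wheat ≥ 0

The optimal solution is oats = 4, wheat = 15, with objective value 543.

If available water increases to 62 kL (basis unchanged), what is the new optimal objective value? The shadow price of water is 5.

548

Δb = 1, so new z* = 543 + (5)·(1) = 543 + 5 = 548.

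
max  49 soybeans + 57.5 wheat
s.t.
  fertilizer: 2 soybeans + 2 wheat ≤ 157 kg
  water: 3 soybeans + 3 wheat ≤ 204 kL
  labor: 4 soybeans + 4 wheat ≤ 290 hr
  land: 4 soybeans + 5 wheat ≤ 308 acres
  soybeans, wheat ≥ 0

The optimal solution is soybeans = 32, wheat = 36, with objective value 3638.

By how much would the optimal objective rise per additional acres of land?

8.5

Binding: water and land. Non-binding: fertilizer (21 unused), labor (18 unused).
By complementary slackness, y = 0 for the non-binding constraints.
From A_Bᵀ y = c: 3·y_water + 4·y_land = 49; 3·y_water + 5·y_land = 57.5.
Solving: y_water = 5, y_land = 8.5.
Shadow price of land = 8.5.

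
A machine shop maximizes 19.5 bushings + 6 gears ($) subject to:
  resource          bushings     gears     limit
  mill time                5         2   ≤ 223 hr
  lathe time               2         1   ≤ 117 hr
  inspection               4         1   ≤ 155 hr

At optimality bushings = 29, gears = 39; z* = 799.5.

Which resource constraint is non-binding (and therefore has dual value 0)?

lathe time

mill time: 223/223 (binding)
lathe time: 97/117 (slack 20)
inspection: 155/155 (binding)
By complementary slackness, a constraint with positive slack has shadow price 0 → lathe time.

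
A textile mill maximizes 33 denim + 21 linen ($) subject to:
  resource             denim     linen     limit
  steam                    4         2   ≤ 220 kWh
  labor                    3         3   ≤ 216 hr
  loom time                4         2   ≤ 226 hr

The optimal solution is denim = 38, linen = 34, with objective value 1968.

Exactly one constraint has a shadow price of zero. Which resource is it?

steam: 220/220 (binding)
labor: 216/216 (binding)
loom time: 220/226 (slack 6)
By complementary slackness, a constraint with positive slack has shadow price 0 → loom time.

loom time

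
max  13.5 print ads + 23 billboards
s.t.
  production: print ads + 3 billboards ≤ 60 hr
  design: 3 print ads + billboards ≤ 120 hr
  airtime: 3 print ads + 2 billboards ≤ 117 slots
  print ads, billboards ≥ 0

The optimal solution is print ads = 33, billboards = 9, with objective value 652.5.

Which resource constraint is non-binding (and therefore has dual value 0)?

design

production: 60/60 (binding)
design: 108/120 (slack 12)
airtime: 117/117 (binding)
By complementary slackness, a constraint with positive slack has shadow price 0 → design.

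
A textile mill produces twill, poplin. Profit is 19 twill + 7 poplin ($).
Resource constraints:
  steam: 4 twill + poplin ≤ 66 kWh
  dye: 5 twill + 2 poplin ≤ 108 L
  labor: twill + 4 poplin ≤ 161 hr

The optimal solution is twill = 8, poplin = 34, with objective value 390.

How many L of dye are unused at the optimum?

dye used = 5·8 + 2·34 = 108; slack = 108 − 108 = 0.

0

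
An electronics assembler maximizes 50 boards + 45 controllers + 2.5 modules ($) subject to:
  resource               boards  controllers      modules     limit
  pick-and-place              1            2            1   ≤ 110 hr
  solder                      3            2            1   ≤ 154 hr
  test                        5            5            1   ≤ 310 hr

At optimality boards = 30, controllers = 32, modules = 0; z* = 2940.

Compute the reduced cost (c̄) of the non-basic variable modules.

Check each constraint at x*: pick-and-place 94/110 (slack 16); solder 154/154 (tight); test 310/310 (tight).
Since pick-and-place is not tight, its dual is 0.
From A_Bᵀ y = c: 3·y_solder + 5·y_test = 50; 2·y_solder + 5·y_test = 45.
→ y_solder = 5 and y_test = 7.
Reduced cost of modules: c₃ − yᵀa₃ = 2.5 − (5·1 + 7·1) = 2.5 − 12 = -9.5.

-9.5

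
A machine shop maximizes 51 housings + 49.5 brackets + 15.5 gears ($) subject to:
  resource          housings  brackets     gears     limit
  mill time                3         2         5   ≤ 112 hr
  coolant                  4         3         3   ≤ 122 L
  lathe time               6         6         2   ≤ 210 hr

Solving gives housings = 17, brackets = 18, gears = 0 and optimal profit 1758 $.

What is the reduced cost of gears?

Check each constraint at x*: mill time 87/112 (slack 25); coolant 122/122 (tight); lathe time 210/210 (tight).
By complementary slackness, y = 0 for the non-binding constraint.
From A_Bᵀ y = c: 4·y_coolant + 6·y_lathe time = 51; 3·y_coolant + 6·y_lathe time = 49.5.
→ y_coolant = 1.5 and y_lathe time = 7.5.
Reduced cost of gears: c₃ − yᵀa₃ = 15.5 − (1.5·3 + 7.5·2) = 15.5 − 19.5 = -4.

-4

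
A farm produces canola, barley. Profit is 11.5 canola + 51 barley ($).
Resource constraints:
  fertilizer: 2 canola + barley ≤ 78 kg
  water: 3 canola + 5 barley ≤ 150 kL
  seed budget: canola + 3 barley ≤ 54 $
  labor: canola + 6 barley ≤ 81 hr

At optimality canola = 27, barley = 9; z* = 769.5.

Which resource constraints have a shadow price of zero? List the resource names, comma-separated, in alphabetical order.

fertilizer, water

fertilizer: 63/78 (slack 15)
water: 126/150 (slack 24)
seed budget: 54/54 (binding)
labor: 81/81 (binding)
By complementary slackness, a constraint with positive slack has shadow price 0 → fertilizer, water.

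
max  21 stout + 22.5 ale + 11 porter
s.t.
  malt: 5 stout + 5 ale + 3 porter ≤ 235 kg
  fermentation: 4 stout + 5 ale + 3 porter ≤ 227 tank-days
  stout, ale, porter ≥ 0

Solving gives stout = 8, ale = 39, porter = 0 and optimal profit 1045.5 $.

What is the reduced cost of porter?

Check each constraint at x*: malt 235/235 (tight); fermentation 227/227 (tight).
The binding rows give the dual system: 5·y_malt + 4·y_fermentation = 21 and 5·y_malt + 5·y_fermentation = 22.5.
This yields shadow prices y_malt = 3, y_fermentation = 1.5.
Reduced cost of porter: c₃ − yᵀa₃ = 11 − (3·3 + 1.5·3) = 11 − 13.5 = -2.5.

-2.5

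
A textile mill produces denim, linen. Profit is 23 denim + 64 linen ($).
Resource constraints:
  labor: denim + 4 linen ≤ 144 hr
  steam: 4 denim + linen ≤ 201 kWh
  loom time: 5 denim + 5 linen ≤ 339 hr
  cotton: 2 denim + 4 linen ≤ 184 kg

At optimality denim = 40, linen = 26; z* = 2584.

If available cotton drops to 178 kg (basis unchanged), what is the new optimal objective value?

At the optimum: labor uses 144 of 144 (binding); steam uses 186 of 201 (slack = 15); loom time uses 330 of 339 (slack = 9); cotton uses 184 of 184 (binding).
Slack constraints have shadow price 0 (complementary slackness).
Dual feasibility on the basic columns requires 1·y_labor + 2·y_cotton = 23, 4·y_labor + 4·y_cotton = 64.
→ y_labor = 9 and y_cotton = 7.
Δz = y_cotton·Δb = 7 × (-6) = -42, so new z* = 2584 − 42 = 2542.

2542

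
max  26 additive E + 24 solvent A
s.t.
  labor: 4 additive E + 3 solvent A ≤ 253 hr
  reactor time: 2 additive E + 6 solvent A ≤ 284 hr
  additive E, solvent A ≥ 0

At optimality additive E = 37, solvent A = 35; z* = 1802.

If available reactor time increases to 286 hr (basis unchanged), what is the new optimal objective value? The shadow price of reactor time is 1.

Δb = 2, so new z* = 1802 + (1)·(2) = 1802 + 2 = 1804.

1804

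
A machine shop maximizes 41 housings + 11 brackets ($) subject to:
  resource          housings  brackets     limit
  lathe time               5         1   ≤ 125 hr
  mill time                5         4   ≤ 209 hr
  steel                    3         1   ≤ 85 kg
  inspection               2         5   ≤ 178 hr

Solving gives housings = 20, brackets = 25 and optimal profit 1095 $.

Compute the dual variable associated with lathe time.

4

Binding: lathe time and steel. Non-binding: mill time (9 unused), inspection (13 unused).
Since mill time, inspection are not tight, their duals are 0.
Dual feasibility on the basic columns requires 5·y_lathe time + 3·y_steel = 41, 1·y_lathe time + 1·y_steel = 11.
Solving: y_lathe time = 4, y_steel = 7.
Shadow price of lathe time = 4.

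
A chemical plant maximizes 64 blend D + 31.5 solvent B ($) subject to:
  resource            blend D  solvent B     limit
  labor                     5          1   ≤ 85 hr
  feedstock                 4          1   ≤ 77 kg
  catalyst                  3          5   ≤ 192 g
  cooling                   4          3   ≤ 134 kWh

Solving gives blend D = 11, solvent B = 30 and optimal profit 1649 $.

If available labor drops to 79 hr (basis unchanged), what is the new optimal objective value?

Binding: labor and cooling. Non-binding: feedstock (3 unused), catalyst (9 unused).
Slack constraints have shadow price 0 (complementary slackness).
Dual feasibility on the basic columns requires 5·y_labor + 4·y_cooling = 64, 1·y_labor + 3·y_cooling = 31.5.
Solving: y_labor = 6, y_cooling = 8.5.
Δz = y_labor·Δb = 6 × (-6) = -36, so new z* = 1649 − 36 = 1613.

1613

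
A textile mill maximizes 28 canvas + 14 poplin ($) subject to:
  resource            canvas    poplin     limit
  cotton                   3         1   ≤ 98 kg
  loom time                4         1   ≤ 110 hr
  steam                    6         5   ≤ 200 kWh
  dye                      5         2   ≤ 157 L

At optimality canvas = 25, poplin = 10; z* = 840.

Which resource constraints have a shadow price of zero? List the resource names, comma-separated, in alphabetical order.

cotton, dye

cotton: 85/98 (slack 13)
loom time: 110/110 (binding)
steam: 200/200 (binding)
dye: 145/157 (slack 12)
By complementary slackness, a constraint with positive slack has shadow price 0 → cotton, dye.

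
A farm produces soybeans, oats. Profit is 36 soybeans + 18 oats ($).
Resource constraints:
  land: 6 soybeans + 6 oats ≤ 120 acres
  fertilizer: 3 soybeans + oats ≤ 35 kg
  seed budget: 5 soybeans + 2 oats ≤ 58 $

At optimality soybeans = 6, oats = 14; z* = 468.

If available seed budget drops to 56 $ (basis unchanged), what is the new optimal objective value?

456

Binding: land and seed budget. Non-binding: fertilizer (3 unused).
Since fertilizer is not tight, its dual is 0.
From A_Bᵀ y = c: 6·y_land + 5·y_seed budget = 36; 6·y_land + 2·y_seed budget = 18.
Solving: y_land = 1, y_seed budget = 6.
Δz = y_seed budget·Δb = 6 × (-2) = -12, so new z* = 468 − 12 = 456.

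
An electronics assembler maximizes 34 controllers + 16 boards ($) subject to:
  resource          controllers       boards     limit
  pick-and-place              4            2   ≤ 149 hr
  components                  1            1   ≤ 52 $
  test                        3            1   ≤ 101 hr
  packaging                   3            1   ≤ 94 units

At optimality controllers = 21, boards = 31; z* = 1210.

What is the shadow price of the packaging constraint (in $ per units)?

9

Check each constraint at x*: pick-and-place 146/149 (slack 3); components 52/52 (tight); test 94/101 (slack 7); packaging 94/94 (tight).
Since pick-and-place, test are not tight, their duals are 0.
From A_Bᵀ y = c: 1·y_components + 3·y_packaging = 34; 1·y_components + 1·y_packaging = 16.
This yields shadow prices y_components = 7, y_packaging = 9.
Shadow price of packaging = 9.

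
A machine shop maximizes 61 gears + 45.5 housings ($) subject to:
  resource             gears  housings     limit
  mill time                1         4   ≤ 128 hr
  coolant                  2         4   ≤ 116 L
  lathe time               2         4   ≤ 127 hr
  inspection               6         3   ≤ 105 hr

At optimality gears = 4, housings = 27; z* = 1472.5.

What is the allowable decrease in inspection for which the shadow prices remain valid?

Binding constraints: coolant, inspection. The basis is B = [[2,4],[6,3]] with det -18.
Per unit decrease in inspection, x* moves by d = (-0.2222, 0.1111).
The basis stays optimal until gears reaches 0; allowable decrease = 18 hr.

18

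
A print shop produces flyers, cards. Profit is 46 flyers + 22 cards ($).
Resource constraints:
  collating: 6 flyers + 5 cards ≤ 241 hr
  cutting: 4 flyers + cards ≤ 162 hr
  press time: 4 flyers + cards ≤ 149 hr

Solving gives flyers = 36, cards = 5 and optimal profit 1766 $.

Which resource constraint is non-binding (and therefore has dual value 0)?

collating: 241/241 (binding)
cutting: 149/162 (slack 13)
press time: 149/149 (binding)
By complementary slackness, a constraint with positive slack has shadow price 0 → cutting.

cutting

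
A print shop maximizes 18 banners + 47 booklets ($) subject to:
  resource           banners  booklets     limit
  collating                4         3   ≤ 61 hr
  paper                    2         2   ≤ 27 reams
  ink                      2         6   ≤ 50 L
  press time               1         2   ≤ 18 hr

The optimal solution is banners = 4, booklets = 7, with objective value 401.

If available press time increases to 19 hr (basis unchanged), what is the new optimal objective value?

Check each constraint at x*: collating 37/61 (slack 24); paper 22/27 (slack 5); ink 50/50 (tight); press time 18/18 (tight).
By complementary slackness, y = 0 for the non-binding constraints.
Dual feasibility on the basic columns requires 2·y_ink + 1·y_press time = 18, 6·y_ink + 2·y_press time = 47.
This yields shadow prices y_ink = 5.5, y_press time = 7.
Δz = y_press time·Δb = 7 × (1) = 7, so new z* = 401 + 7 = 408.

408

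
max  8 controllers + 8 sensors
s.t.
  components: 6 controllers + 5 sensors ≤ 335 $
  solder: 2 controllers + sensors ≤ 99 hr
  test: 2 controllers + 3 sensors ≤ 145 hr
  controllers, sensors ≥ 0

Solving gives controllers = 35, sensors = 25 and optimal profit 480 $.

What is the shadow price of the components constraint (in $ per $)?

At the optimum: components uses 335 of 335 (binding); solder uses 95 of 99 (slack = 4); test uses 145 of 145 (binding).
Slack constraints have shadow price 0 (complementary slackness).
Dual feasibility on the basic columns requires 6·y_components + 2·y_test = 8, 5·y_components + 3·y_test = 8.
→ y_components = 1 and y_test = 1.
Shadow price of components = 1.

1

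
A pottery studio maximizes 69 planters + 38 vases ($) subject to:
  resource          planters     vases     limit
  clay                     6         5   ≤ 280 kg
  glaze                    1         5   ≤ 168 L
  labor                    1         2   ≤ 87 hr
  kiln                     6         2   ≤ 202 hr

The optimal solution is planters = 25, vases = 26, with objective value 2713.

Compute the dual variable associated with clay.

5

Binding: clay and kiln. Non-binding: glaze (13 unused), labor (10 unused).
Slack constraints have shadow price 0 (complementary slackness).
From A_Bᵀ y = c: 6·y_clay + 6·y_kiln = 69; 5·y_clay + 2·y_kiln = 38.
→ y_clay = 5 and y_kiln = 6.5.
Shadow price of clay = 5.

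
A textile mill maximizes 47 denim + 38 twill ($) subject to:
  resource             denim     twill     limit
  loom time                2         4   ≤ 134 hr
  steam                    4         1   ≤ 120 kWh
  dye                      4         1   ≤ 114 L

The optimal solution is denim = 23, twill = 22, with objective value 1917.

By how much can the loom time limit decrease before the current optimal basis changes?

Binding constraints: loom time, dye. The basis is B = [[2,4],[4,1]] with det -14.
Per unit decrease in loom time, x* moves by d = (0.0714, -0.2857).
The basis stays optimal until twill reaches 0; allowable decrease = 77 hr.

77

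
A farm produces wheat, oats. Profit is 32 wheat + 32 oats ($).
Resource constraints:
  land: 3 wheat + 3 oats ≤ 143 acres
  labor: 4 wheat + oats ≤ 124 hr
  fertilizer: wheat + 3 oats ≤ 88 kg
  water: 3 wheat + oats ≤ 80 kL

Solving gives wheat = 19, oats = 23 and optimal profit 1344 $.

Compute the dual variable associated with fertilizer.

Check each constraint at x*: land 126/143 (slack 17); labor 99/124 (slack 25); fertilizer 88/88 (tight); water 80/80 (tight).
By complementary slackness, y = 0 for the non-binding constraints.
Dual feasibility on the basic columns requires 1·y_fertilizer + 3·y_water = 32, 3·y_fertilizer + 1·y_water = 32.
→ y_fertilizer = 8 and y_water = 8.
Shadow price of fertilizer = 8.

8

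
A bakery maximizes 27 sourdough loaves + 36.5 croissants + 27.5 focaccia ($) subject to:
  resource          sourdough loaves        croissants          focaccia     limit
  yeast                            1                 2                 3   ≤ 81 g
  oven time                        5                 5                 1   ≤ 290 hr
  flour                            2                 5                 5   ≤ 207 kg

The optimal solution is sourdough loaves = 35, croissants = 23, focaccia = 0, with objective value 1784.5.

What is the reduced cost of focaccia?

-4.5

At the optimum: yeast uses 81 of 81 (binding); oven time uses 290 of 290 (binding); flour uses 185 of 207 (slack = 22).
Since flour is not tight, its dual is 0.
The binding rows give the dual system: 1·y_yeast + 5·y_oven time = 27 and 2·y_yeast + 5·y_oven time = 36.5.
This yields shadow prices y_yeast = 9.5, y_oven time = 3.5.
Reduced cost of focaccia: c₃ − yᵀa₃ = 27.5 − (9.5·3 + 3.5·1) = 27.5 − 32 = -4.5.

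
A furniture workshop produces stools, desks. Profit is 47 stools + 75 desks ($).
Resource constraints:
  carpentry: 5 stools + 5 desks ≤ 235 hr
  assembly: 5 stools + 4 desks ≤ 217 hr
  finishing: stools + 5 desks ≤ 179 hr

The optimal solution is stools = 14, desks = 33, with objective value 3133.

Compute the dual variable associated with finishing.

Binding: carpentry and finishing. Non-binding: assembly (15 unused).
By complementary slackness, y = 0 for the non-binding constraint.
From A_Bᵀ y = c: 5·y_carpentry + 1·y_finishing = 47; 5·y_carpentry + 5·y_finishing = 75.
Solving: y_carpentry = 8, y_finishing = 7.
Shadow price of finishing = 7.

7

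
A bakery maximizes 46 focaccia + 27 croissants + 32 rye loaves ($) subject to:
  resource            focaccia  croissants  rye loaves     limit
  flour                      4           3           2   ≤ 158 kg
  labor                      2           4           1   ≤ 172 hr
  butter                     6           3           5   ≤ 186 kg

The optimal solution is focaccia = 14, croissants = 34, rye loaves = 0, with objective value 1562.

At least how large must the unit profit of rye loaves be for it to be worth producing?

At the optimum: flour uses 158 of 158 (binding); labor uses 164 of 172 (slack = 8); butter uses 186 of 186 (binding).
Slack constraints have shadow price 0 (complementary slackness).
The binding rows give the dual system: 4·y_flour + 6·y_butter = 46 and 3·y_flour + 3·y_butter = 27.
This yields shadow prices y_flour = 4, y_butter = 5.
rye loaves enters the basis when its profit ≥ yᵀa₃ = 4·2 + 5·5 = 33.

33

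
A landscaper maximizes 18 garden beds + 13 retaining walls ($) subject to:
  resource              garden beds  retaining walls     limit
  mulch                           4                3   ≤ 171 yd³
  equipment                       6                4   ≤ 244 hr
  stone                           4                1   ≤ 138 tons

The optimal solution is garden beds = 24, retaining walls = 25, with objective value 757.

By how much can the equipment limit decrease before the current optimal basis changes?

16

Binding constraints: mulch, equipment. The basis is B = [[4,3],[6,4]] with det -2.
Per unit decrease in equipment, x* moves by d = (-1.5, 2).
The basis stays optimal until garden beds reaches 0; allowable decrease = 16 hr.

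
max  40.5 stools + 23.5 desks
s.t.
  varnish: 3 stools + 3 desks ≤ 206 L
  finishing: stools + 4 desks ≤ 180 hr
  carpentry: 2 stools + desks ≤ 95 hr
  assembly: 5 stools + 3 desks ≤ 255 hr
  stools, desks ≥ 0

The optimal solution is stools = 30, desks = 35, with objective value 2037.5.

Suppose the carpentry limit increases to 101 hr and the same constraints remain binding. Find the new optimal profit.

2061.5

At the optimum: varnish uses 195 of 206 (slack = 11); finishing uses 170 of 180 (slack = 10); carpentry uses 95 of 95 (binding); assembly uses 255 of 255 (binding).
Slack constraints have shadow price 0 (complementary slackness).
From A_Bᵀ y = c: 2·y_carpentry + 5·y_assembly = 40.5; 1·y_carpentry + 3·y_assembly = 23.5.
This yields shadow prices y_carpentry = 4, y_assembly = 6.5.
Δz = y_carpentry·Δb = 4 × (6) = 24, so new z* = 2037.5 + 24 = 2061.5.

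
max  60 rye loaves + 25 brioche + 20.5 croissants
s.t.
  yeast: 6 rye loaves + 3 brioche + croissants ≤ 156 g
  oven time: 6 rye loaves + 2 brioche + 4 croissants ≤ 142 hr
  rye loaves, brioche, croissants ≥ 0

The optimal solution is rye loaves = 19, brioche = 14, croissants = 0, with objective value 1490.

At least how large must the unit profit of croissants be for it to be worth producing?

Check each constraint at x*: yeast 156/156 (tight); oven time 142/142 (tight).
The binding rows give the dual system: 6·y_yeast + 6·y_oven time = 60 and 3·y_yeast + 2·y_oven time = 25.
This yields shadow prices y_yeast = 5, y_oven time = 5.
croissants enters the basis when its profit ≥ yᵀa₃ = 5·1 + 5·4 = 25.

25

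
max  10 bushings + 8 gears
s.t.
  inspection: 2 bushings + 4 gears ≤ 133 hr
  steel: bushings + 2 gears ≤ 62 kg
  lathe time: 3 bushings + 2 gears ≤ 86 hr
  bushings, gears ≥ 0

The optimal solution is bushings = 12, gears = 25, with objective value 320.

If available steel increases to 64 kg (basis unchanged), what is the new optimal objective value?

322

Binding: steel and lathe time. Non-binding: inspection (9 unused).
Slack constraints have shadow price 0 (complementary slackness).
The binding rows give the dual system: 1·y_steel + 3·y_lathe time = 10 and 2·y_steel + 2·y_lathe time = 8.
Solving: y_steel = 1, y_lathe time = 3.
Δz = y_steel·Δb = 1 × (2) = 2, so new z* = 320 + 2 = 322.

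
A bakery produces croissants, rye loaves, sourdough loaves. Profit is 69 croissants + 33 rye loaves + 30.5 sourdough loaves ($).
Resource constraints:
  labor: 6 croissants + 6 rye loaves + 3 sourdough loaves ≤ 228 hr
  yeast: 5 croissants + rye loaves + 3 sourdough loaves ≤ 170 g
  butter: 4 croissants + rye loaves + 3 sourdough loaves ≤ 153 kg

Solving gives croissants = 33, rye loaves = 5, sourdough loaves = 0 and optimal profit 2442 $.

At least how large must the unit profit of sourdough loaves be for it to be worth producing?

39

Check each constraint at x*: labor 228/228 (tight); yeast 170/170 (tight); butter 137/153 (slack 16).
By complementary slackness, y = 0 for the non-binding constraint.
From A_Bᵀ y = c: 6·y_labor + 5·y_yeast = 69; 6·y_labor + 1·y_yeast = 33.
→ y_labor = 4 and y_yeast = 9.
sourdough loaves enters the basis when its profit ≥ yᵀa₃ = 4·3 + 9·3 = 39.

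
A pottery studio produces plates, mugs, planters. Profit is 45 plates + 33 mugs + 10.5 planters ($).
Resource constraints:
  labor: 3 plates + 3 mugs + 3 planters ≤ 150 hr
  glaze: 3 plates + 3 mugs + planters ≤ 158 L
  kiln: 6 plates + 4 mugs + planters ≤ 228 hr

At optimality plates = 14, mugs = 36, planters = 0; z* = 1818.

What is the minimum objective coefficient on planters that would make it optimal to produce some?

15

At the optimum: labor uses 150 of 150 (binding); glaze uses 150 of 158 (slack = 8); kiln uses 228 of 228 (binding).
Slack constraints have shadow price 0 (complementary slackness).
The binding rows give the dual system: 3·y_labor + 6·y_kiln = 45 and 3·y_labor + 4·y_kiln = 33.
→ y_labor = 3 and y_kiln = 6.
planters enters the basis when its profit ≥ yᵀa₃ = 3·3 + 6·1 = 15.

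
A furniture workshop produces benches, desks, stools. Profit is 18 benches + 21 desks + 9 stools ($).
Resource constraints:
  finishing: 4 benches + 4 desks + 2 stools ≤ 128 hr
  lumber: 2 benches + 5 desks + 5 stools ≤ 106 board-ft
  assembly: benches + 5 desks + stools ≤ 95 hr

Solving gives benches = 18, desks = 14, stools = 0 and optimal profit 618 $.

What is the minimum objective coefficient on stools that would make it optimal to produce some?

Binding: finishing and lumber. Non-binding: assembly (7 unused).
Slack constraints have shadow price 0 (complementary slackness).
Dual feasibility on the basic columns requires 4·y_finishing + 2·y_lumber = 18, 4·y_finishing + 5·y_lumber = 21.
→ y_finishing = 4 and y_lumber = 1.
stools enters the basis when its profit ≥ yᵀa₃ = 4·2 + 1·5 = 13.

13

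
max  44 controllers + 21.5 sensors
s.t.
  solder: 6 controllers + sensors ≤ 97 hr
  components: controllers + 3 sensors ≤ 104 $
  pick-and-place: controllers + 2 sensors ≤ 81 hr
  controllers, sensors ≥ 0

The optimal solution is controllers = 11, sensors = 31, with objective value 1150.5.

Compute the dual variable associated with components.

5

Check each constraint at x*: solder 97/97 (tight); components 104/104 (tight); pick-and-place 73/81 (slack 8).
Slack constraints have shadow price 0 (complementary slackness).
Dual feasibility on the basic columns requires 6·y_solder + 1·y_components = 44, 1·y_solder + 3·y_components = 21.5.
Solving: y_solder = 6.5, y_components = 5.
Shadow price of components = 5.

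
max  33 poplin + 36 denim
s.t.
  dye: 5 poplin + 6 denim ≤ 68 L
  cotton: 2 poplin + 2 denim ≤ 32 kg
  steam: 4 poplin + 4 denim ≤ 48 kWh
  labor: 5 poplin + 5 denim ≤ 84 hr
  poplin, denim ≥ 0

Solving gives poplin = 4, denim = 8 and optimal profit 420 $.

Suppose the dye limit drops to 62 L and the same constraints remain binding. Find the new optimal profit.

402

Check each constraint at x*: dye 68/68 (tight); cotton 24/32 (slack 8); steam 48/48 (tight); labor 60/84 (slack 24).
Since cotton, labor are not tight, their duals are 0.
Dual feasibility on the basic columns requires 5·y_dye + 4·y_steam = 33, 6·y_dye + 4·y_steam = 36.
This yields shadow prices y_dye = 3, y_steam = 4.5.
Δz = y_dye·Δb = 3 × (-6) = -18, so new z* = 420 − 18 = 402.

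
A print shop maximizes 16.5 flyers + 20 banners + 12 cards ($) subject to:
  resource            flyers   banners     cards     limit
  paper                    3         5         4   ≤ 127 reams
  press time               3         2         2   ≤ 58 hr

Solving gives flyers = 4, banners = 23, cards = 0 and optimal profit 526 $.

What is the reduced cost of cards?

Both paper and press time are binding at x*.
The binding rows give the dual system: 3·y_paper + 3·y_press time = 16.5 and 5·y_paper + 2·y_press time = 20.
Solving: y_paper = 3, y_press time = 2.5.
Reduced cost of cards: c₃ − yᵀa₃ = 12 − (3·4 + 2.5·2) = 12 − 17 = -5.

-5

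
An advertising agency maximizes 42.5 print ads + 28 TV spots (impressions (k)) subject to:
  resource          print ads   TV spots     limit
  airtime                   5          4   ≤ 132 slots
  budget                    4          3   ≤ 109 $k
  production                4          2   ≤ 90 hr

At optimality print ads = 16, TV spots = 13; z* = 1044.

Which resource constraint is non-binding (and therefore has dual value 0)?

airtime: 132/132 (binding)
budget: 103/109 (slack 6)
production: 90/90 (binding)
By complementary slackness, a constraint with positive slack has shadow price 0 → budget.

budget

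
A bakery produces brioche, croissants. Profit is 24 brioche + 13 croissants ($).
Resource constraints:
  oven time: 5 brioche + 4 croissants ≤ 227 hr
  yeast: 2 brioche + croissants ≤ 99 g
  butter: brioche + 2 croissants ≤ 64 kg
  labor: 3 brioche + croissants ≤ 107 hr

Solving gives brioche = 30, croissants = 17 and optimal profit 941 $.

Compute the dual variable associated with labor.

Binding: butter and labor. Non-binding: oven time (9 unused), yeast (22 unused).
Slack constraints have shadow price 0 (complementary slackness).
Dual feasibility on the basic columns requires 1·y_butter + 3·y_labor = 24, 2·y_butter + 1·y_labor = 13.
Solving: y_butter = 3, y_labor = 7.
Shadow price of labor = 7.

7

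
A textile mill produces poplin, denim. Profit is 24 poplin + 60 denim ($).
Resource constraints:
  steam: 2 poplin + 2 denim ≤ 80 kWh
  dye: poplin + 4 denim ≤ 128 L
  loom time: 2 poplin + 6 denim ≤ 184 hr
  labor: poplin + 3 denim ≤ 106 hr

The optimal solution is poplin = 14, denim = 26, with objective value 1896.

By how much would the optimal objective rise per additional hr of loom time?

9

Check each constraint at x*: steam 80/80 (tight); dye 118/128 (slack 10); loom time 184/184 (tight); labor 92/106 (slack 14).
Since dye, labor are not tight, their duals are 0.
From A_Bᵀ y = c: 2·y_steam + 2·y_loom time = 24; 2·y_steam + 6·y_loom time = 60.
This yields shadow prices y_steam = 3, y_loom time = 9.
Shadow price of loom time = 9.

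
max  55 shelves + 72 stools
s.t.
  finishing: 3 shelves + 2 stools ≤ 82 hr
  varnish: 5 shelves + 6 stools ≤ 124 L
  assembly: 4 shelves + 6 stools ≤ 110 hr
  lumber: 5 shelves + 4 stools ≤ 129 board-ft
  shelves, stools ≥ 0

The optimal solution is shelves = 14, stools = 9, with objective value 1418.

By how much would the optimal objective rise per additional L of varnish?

7

At the optimum: finishing uses 60 of 82 (slack = 22); varnish uses 124 of 124 (binding); assembly uses 110 of 110 (binding); lumber uses 106 of 129 (slack = 23).
Slack constraints have shadow price 0 (complementary slackness).
The binding rows give the dual system: 5·y_varnish + 4·y_assembly = 55 and 6·y_varnish + 6·y_assembly = 72.
Solving: y_varnish = 7, y_assembly = 5.
Shadow price of varnish = 7.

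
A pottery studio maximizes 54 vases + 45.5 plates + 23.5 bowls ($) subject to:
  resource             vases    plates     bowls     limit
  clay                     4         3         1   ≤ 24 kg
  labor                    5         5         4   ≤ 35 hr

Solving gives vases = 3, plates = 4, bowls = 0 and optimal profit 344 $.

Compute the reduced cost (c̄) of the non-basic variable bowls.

-1

Check each constraint at x*: clay 24/24 (tight); labor 35/35 (tight).
Dual feasibility on the basic columns requires 4·y_clay + 5·y_labor = 54, 3·y_clay + 5·y_labor = 45.5.
This yields shadow prices y_clay = 8.5, y_labor = 4.
Reduced cost of bowls: c₃ − yᵀa₃ = 23.5 − (8.5·1 + 4·4) = 23.5 − 24.5 = -1.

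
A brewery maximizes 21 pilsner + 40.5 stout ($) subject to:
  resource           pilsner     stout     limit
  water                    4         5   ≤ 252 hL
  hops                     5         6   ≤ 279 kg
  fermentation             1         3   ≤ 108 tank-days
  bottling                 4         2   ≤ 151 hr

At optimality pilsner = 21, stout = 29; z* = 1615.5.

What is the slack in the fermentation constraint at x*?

fermentation used = 1·21 + 3·29 = 108; slack = 108 − 108 = 0.

0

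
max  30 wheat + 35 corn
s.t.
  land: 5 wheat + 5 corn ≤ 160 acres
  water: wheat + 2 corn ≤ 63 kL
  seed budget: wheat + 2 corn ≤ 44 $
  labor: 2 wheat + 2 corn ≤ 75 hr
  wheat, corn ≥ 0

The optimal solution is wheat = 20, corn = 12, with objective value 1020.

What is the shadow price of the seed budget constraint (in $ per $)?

Binding: land and seed budget. Non-binding: water (19 unused), labor (11 unused).
Slack constraints have shadow price 0 (complementary slackness).
Dual feasibility on the basic columns requires 5·y_land + 1·y_seed budget = 30, 5·y_land + 2·y_seed budget = 35.
→ y_land = 5 and y_seed budget = 5.
Shadow price of seed budget = 5.

5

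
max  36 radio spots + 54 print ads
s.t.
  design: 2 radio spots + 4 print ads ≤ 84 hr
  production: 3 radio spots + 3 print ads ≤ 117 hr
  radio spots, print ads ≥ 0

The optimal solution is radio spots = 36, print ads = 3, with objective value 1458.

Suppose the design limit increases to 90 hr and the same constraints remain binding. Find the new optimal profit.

Check each constraint at x*: design 84/84 (tight); production 117/117 (tight).
The binding rows give the dual system: 2·y_design + 3·y_production = 36 and 4·y_design + 3·y_production = 54.
Solving: y_design = 9, y_production = 6.
Δz = y_design·Δb = 9 × (6) = 54, so new z* = 1458 + 54 = 1512.

1512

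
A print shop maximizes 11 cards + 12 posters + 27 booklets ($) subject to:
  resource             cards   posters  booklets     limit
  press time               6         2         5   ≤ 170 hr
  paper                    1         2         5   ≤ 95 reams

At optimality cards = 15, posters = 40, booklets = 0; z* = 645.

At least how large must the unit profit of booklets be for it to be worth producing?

Check each constraint at x*: press time 170/170 (tight); paper 95/95 (tight).
From A_Bᵀ y = c: 6·y_press time + 1·y_paper = 11; 2·y_press time + 2·y_paper = 12.
→ y_press time = 1 and y_paper = 5.
booklets enters the basis when its profit ≥ yᵀa₃ = 1·5 + 5·5 = 30.

30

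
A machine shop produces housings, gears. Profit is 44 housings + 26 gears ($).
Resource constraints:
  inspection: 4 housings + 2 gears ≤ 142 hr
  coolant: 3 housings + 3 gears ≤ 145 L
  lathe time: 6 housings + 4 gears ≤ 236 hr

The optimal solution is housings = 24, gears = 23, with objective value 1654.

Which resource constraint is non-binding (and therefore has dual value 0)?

coolant

inspection: 142/142 (binding)
coolant: 141/145 (slack 4)
lathe time: 236/236 (binding)
By complementary slackness, a constraint with positive slack has shadow price 0 → coolant.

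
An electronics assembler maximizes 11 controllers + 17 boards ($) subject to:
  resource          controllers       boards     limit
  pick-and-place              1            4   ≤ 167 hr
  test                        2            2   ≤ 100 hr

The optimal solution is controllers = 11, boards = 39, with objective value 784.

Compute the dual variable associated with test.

4.5

Both pick-and-place and test are binding at x*.
From A_Bᵀ y = c: 1·y_pick-and-place + 2·y_test = 11; 4·y_pick-and-place + 2·y_test = 17.
→ y_pick-and-place = 2 and y_test = 4.5.
Shadow price of test = 4.5.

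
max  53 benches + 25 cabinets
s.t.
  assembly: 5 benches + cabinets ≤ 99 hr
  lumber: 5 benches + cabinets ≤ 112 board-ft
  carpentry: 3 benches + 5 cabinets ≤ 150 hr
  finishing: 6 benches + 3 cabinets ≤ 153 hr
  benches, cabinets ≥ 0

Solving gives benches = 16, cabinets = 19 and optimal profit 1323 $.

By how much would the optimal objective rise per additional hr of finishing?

8

At the optimum: assembly uses 99 of 99 (binding); lumber uses 99 of 112 (slack = 13); carpentry uses 143 of 150 (slack = 7); finishing uses 153 of 153 (binding).
Since lumber, carpentry are not tight, their duals are 0.
Dual feasibility on the basic columns requires 5·y_assembly + 6·y_finishing = 53, 1·y_assembly + 3·y_finishing = 25.
→ y_assembly = 1 and y_finishing = 8.
Shadow price of finishing = 8.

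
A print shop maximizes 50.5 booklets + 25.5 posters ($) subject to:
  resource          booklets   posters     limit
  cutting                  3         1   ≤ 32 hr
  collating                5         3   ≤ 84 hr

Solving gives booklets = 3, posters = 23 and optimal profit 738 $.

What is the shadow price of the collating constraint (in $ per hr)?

Both cutting and collating are binding at x*.
From A_Bᵀ y = c: 3·y_cutting + 5·y_collating = 50.5; 1·y_cutting + 3·y_collating = 25.5.
Solving: y_cutting = 6, y_collating = 6.5.
Shadow price of collating = 6.5.

6.5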